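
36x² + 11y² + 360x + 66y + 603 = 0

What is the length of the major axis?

Group: 36(x² + 10x) + 11(y² + 6y) = -603
Completing the square gives 36(x + 5)² + 11(y + 3)² = -603 + 900 + 99 = 396.
Dividing both sides by 396: (x + 5)²/11 + (y + 3)²/36 = 1
Ellipse, center (-5, -3), major axis vertical; a² = 36, b² = 11.
a² = 36 so a = 6; the major axis has length 2a = 12.

12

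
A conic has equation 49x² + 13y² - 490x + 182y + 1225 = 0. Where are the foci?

(5, -13) and (5, -1)

49(x² - 10x) + 13(y² + 14y) = -1225
Completing the square gives 49(x - 5)² + 13(y + 7)² = -1225 + 1225 + 637 = 637.
Dividing both sides by 637: (x - 5)²/13 + (y + 7)²/49 = 1
Ellipse, center (5, -7), major axis vertical; a² = 49, b² = 13.
c² = a² - b² = 49 - 13 = 36, so c = 6.
Foci lie on the vertical axis through the center: (h, k ± c).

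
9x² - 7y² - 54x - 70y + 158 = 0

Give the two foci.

Group: 9(x² - 6x) -7(y² + 10y) = -158
Completing the square gives 9(x - 3)² -7(y + 5)² = -158 + 81 - 175 = -252.
Divide by -252: (y + 5)²/36 - (x - 3)²/28 = 1
Hyperbola, center (3, -5), transverse axis vertical; a² = 36, b² = 28.
c² = a² + b² = 36 + 28 = 64, so c = 8.
Foci lie on the vertical axis through the center: (h, k ± c).

(3, -13) and (3, 3)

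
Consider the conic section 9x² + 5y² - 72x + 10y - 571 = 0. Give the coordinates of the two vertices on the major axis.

(4, -13) and (4, 11)

Group the x- and y-terms: 9(x² - 8x) + 5(y² + 2y) = 571
Complete the square in x and y: 9(x - 4)² + 5(y + 1)² = 571 + 144 + 5 = 720
Dividing both sides by 720: (x - 4)²/80 + (y + 1)²/144 = 1
Ellipse, center (4, -1), major axis vertical; a² = 144, b² = 80.
a = 12. Vertices at (h, k ± a).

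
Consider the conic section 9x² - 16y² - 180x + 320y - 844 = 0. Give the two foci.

9(x² - 20x) -16(y² - 20y) = 844
Completing the square gives 9(x - 10)² -16(y - 10)² = 844 + 900 - 1600 = 144.
Dividing both sides by 144: (x - 10)²/16 - (y - 10)²/9 = 1
Hyperbola, center (10, 10), transverse axis horizontal; a² = 16, b² = 9.
c² = a² + b² = 16 + 9 = 25, so c = 5.
Foci lie on the horizontal axis through the center: (h ± c, k).

(5, 10) and (15, 10)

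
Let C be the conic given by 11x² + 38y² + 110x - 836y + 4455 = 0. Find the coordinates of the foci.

Group: 11(x² + 10x) + 38(y² - 22y) = -4455
Complete the square: 11(x + 5)² + 38(y - 11)² = -4455 + 275 + 4598 = 418
Divide through by 418 to get (x + 5)²/38 + (y - 11)²/11 = 1.
Ellipse, center (-5, 11), major axis horizontal; a² = 38, b² = 11.
c² = a² - b² = 38 - 11 = 27, so c = 3√3.
Foci lie on the horizontal axis through the center: (h ± c, k).

(-5 - 3√3, 11) and (-5 + 3√3, 11)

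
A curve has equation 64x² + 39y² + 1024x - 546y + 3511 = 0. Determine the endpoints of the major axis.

(-8, -1) and (-8, 15)

Rearranging, 64(x² + 16x) + 39(y² - 14y) = -3511.
Complete the square: 64(x + 8)² + 39(y - 7)² = -3511 + 4096 + 1911 = 2496
Dividing both sides by 2496: (x + 8)²/39 + (y - 7)²/64 = 1
Ellipse, center (-8, 7), major axis vertical; a² = 64, b² = 39.
a = 8. Vertices at (h, k ± a).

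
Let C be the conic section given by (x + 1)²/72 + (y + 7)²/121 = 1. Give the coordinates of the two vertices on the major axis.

Center (-1, -7). The larger denominator 121 sits under the y-term, so the major axis is vertical; a² = 121, b² = 72.
a = 11. Vertices at (h, k ± a).

(-1, -18) and (-1, 4)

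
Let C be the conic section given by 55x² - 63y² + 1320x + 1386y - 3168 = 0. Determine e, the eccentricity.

e = √826/21

55(x² + 24x) -63(y² - 22y) = 3168
Completing the square gives 55(x + 12)² -63(y - 11)² = 3168 + 7920 - 7623 = 3465.
Divide by 3465: (x + 12)²/63 - (y - 11)²/55 = 1
Hyperbola, center (-12, 11), transverse axis horizontal; a² = 63, b² = 55.
c² = a² + b² = 118, so c = √118.
e = c/a = √118/3√7 = √826/21.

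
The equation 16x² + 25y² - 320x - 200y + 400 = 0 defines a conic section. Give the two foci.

(4, 4) and (16, 4)

Collect terms: 16(x² - 20x) + 25(y² - 8y) = -400
Complete the square: 16(x - 10)² + 25(y - 4)² = -400 + 1600 + 400 = 1600
Dividing both sides by 1600: (x - 10)²/100 + (y - 4)²/64 = 1
Ellipse, center (10, 4), major axis horizontal; a² = 100, b² = 64.
c² = a² - b² = 100 - 64 = 36, so c = 6.
Foci lie on the horizontal axis through the center: (h ± c, k).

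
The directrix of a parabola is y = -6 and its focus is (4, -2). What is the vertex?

The vertex is the midpoint between the focus and the directrix along the axis of symmetry.
Axis is vertical (directrix is horizontal). Vertex y-coordinate = (-2 + (-6))/2 = -4; x-coordinate = 4.

(4, -4)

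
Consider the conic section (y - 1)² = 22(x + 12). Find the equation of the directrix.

x = -35/2

Vertex (-12, 1); 4p = 22 so p = 11/2. Opens right.
Directrix is the vertical line x = h − p = -12 − (11/2) = -35/2.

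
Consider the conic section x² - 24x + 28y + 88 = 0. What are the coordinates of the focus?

Only x is squared. Complete the square in x: (x - 12)² = -28(y - 2).
Vertex (12, 2); 4p = -28 so p = -7. Opens down.
Focus is p units from the vertex along the axis: (h, k + p).

(12, -5)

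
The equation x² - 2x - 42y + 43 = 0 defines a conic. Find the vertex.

Only x is squared. Complete the square in x: (x - 1)² = 42(y - 1).
Vertex (1, 1); 4p = 42 so p = 21/2. Opens up.

(1, 1)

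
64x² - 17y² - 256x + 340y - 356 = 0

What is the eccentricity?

Rearranging, 64(x² - 4x) -17(y² - 20y) = 356.
Complete the square in x and y: 64(x - 2)² -17(y - 10)² = 356 + 256 - 1700 = -1088
Divide through by -1088 to get (y - 10)²/64 - (x - 2)²/17 = 1.
Hyperbola, center (2, 10), transverse axis vertical; a² = 64, b² = 17.
c² = a² + b² = 81, so c = 9.
e = c/a = 9/8.

e = 9/8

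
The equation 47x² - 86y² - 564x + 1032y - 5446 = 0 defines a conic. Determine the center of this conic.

(6, 6)

Group: 47(x² - 12x) -86(y² - 12y) = 5446
Complete the square: 47(x - 6)² -86(y - 6)² = 5446 + 1692 - 3096 = 4042
Divide through by 4042 to get (x - 6)²/86 - (y - 6)²/47 = 1.
Hyperbola with center (6, 6).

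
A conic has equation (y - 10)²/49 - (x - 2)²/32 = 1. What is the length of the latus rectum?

64/7

Center (2, 10). The positive term is the y-term, so the transverse axis is vertical; a² = 49, b² = 32.
Latus rectum length = 2b²/a = 2·32/7 = 64/7.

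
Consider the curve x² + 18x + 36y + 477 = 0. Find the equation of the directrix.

y = -2

Only x is squared. Complete the square in x: (x + 9)² = -36(y + 11).
Vertex (-9, -11); 4p = -36 so p = -9. Opens down.
Directrix is the horizontal line y = k − p = -11 − (-9) = -2.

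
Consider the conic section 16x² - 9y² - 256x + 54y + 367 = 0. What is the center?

Group the x- and y-terms: 16(x² - 16x) -9(y² - 6y) = -367
Completing the square gives 16(x - 8)² -9(y - 3)² = -367 + 1024 - 81 = 576.
Divide by 576: (x - 8)²/36 - (y - 3)²/64 = 1
Hyperbola with center (8, 3).

(8, 3)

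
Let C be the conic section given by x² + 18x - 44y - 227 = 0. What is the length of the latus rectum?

Only x is squared. Complete the square in x: (x + 9)² = 44(y + 7).
Vertex (-9, -7); 4p = 44 so p = 11. Opens up.
Latus rectum length = |4p| = 44.

44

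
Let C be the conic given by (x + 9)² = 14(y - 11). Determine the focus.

(-9, 29/2)

Vertex (-9, 11); 4p = 14 so p = 7/2. Opens up.
Focus is p units from the vertex along the axis: (h, k + p).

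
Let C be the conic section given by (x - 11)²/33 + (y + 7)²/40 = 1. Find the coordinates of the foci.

Center (11, -7). The larger denominator 40 sits under the y-term, so the major axis is vertical; a² = 40, b² = 33.
c² = a² - b² = 40 - 33 = 7, so c = √7.
Foci lie on the vertical axis through the center: (h, k ± c).

(11, -7 - √7) and (11, -7 + √7)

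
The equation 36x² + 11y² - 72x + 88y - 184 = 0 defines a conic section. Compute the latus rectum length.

36(x² - 2x) + 11(y² + 8y) = 184
Complete the square in x and y: 36(x - 1)² + 11(y + 4)² = 184 + 36 + 176 = 396
Dividing both sides by 396: (x - 1)²/11 + (y + 4)²/36 = 1
Ellipse, center (1, -4), major axis vertical; a² = 36, b² = 11.
Latus rectum length = 2b²/a = 2·11/6 = 11/3.

11/3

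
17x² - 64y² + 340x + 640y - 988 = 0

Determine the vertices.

(-18, 5) and (-2, 5)

Group the x- and y-terms: 17(x² + 20x) -64(y² - 10y) = 988
17(x + 10)² -64(y - 5)² = 988 + 1700 - 1600 = 1088
Divide by 1088: (x + 10)²/64 - (y - 5)²/17 = 1
Hyperbola, center (-10, 5), transverse axis horizontal; a² = 64, b² = 17.
a = 8. Vertices at (h ± a, k).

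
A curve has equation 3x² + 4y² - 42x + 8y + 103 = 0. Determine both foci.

Rearranging, 3(x² - 14x) + 4(y² + 2y) = -103.
Complete the square in x and y: 3(x - 7)² + 4(y + 1)² = -103 + 147 + 4 = 48
Dividing both sides by 48: (x - 7)²/16 + (y + 1)²/12 = 1
Ellipse, center (7, -1), major axis horizontal; a² = 16, b² = 12.
c² = a² - b² = 16 - 12 = 4, so c = 2.
Foci lie on the horizontal axis through the center: (h ± c, k).

(5, -1) and (9, -1)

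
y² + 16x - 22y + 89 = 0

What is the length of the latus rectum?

Only y is squared. Complete the square in y: (y - 11)² = -16(x - 2).
Vertex (2, 11); 4p = -16 so p = -4. Opens left.
Latus rectum length = |4p| = 16.

16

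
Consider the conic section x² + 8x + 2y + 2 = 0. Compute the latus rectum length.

Only x is squared. Complete the square in x: (x + 4)² = -2(y - 7).
Vertex (-4, 7); 4p = -2 so p = -1/2. Opens down.
Latus rectum length = |4p| = 2.

2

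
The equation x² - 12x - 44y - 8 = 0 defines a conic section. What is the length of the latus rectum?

44

Only x is squared. Complete the square in x: (x - 6)² = 44(y + 1).
Vertex (6, -1); 4p = 44 so p = 11. Opens up.
Latus rectum length = |4p| = 44.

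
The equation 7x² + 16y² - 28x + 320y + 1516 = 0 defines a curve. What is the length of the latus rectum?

7/2

Group: 7(x² - 4x) + 16(y² + 20y) = -1516
Complete the square: 7(x - 2)² + 16(y + 10)² = -1516 + 28 + 1600 = 112
Dividing both sides by 112: (x - 2)²/16 + (y + 10)²/7 = 1
Ellipse, center (2, -10), major axis horizontal; a² = 16, b² = 7.
Latus rectum length = 2b²/a = 2·7/4 = 7/2.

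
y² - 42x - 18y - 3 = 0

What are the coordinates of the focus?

Only y is squared. Complete the square in y: (y - 9)² = 42(x + 2).
Vertex (-2, 9); 4p = 42 so p = 21/2. Opens right.
Focus is p units from the vertex along the axis: (h + p, k).

(17/2, 9)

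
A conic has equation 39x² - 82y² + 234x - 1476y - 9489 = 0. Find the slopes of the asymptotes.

√3198/82 and -√3198/82

Collect terms: 39(x² + 6x) -82(y² + 18y) = 9489
39(x + 3)² -82(y + 9)² = 9489 + 351 - 6642 = 3198
Divide through by 3198 to get (x + 3)²/82 - (y + 9)²/39 = 1.
Hyperbola, center (-3, -9), transverse axis horizontal; a² = 82, b² = 39.
For a horizontal hyperbola the asymptotes have slope ±b/a.
Here that is ±√39/√82 = ±√3198/82.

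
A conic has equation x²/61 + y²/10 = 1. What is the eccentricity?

e = √3111/61

Center (0, 0). The larger denominator 61 sits under the x-term, so the major axis is horizontal; a² = 61, b² = 10.
c² = a² - b² = 51, so c = √51.
e = c/a = √51/√61 = √3111/61.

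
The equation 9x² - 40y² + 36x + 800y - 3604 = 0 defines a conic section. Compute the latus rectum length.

80/3

Group: 9(x² + 4x) -40(y² - 20y) = 3604
Complete the square: 9(x + 2)² -40(y - 10)² = 3604 + 36 - 4000 = -360
Divide through by -360 to get (y - 10)²/9 - (x + 2)²/40 = 1.
Hyperbola, center (-2, 10), transverse axis vertical; a² = 9, b² = 40.
Latus rectum length = 2b²/a = 2·40/3 = 80/3.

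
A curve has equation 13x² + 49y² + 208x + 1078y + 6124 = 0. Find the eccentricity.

e = 6/7

13(x² + 16x) + 49(y² + 22y) = -6124
Completing the square gives 13(x + 8)² + 49(y + 11)² = -6124 + 832 + 5929 = 637.
Dividing both sides by 637: (x + 8)²/49 + (y + 11)²/13 = 1
Ellipse, center (-8, -11), major axis horizontal; a² = 49, b² = 13.
c² = a² - b² = 36, so c = 6.
e = c/a = 6/7.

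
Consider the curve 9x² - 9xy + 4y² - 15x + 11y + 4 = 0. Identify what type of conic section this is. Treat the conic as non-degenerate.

ellipse

A = 9, B = -9, C = 4.
Discriminant B² − 4AC = (-9)² − 4·9·4 = -63.
B² − 4AC < 0 ⇒ ellipse.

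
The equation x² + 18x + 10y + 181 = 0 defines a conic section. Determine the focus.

Only x is squared. Complete the square in x: (x + 9)² = -10(y + 10).
Vertex (-9, -10); 4p = -10 so p = -5/2. Opens down.
Focus is p units from the vertex along the axis: (h, k + p).

(-9, -25/2)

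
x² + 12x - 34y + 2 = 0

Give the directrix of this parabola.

y = -19/2

Only x is squared. Complete the square in x: (x + 6)² = 34(y + 1).
Vertex (-6, -1); 4p = 34 so p = 17/2. Opens up.
Directrix is the horizontal line y = k − p = -1 − (17/2) = -19/2.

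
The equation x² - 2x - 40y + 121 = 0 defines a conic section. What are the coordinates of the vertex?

(1, 3)

Only x is squared. Complete the square in x: (x - 1)² = 40(y - 3).
Vertex (1, 3); 4p = 40 so p = 10. Opens up.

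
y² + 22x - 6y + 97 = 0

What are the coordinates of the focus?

Only y is squared. Complete the square in y: (y - 3)² = -22(x + 4).
Vertex (-4, 3); 4p = -22 so p = -11/2. Opens left.
Focus is p units from the vertex along the axis: (h + p, k).

(-19/2, 3)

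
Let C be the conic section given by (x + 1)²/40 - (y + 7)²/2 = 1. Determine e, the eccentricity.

e = √105/10

Center (-1, -7). The positive term is the x-term, so the transverse axis is horizontal; a² = 40, b² = 2.
c² = a² + b² = 42, so c = √42.
e = c/a = √42/2√10 = √105/10.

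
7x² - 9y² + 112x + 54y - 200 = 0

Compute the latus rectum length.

Group the x- and y-terms: 7(x² + 16x) -9(y² - 6y) = 200
7(x + 8)² -9(y - 3)² = 200 + 448 - 81 = 567
Dividing both sides by 567: (x + 8)²/81 - (y - 3)²/63 = 1
Hyperbola, center (-8, 3), transverse axis horizontal; a² = 81, b² = 63.
Latus rectum length = 2b²/a = 2·63/9 = 14.

14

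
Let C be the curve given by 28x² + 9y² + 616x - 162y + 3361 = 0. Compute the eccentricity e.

e = √133/14

Group the x- and y-terms: 28(x² + 22x) + 9(y² - 18y) = -3361
28(x + 11)² + 9(y - 9)² = -3361 + 3388 + 729 = 756
Dividing both sides by 756: (x + 11)²/27 + (y - 9)²/84 = 1
Ellipse, center (-11, 9), major axis vertical; a² = 84, b² = 27.
c² = a² - b² = 57, so c = √57.
e = c/a = √57/2√21 = √133/14.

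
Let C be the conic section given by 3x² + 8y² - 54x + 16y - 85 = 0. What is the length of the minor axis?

2√42

3(x² - 18x) + 8(y² + 2y) = 85
3(x - 9)² + 8(y + 1)² = 85 + 243 + 8 = 336
Divide through by 336 to get (x - 9)²/112 + (y + 1)²/42 = 1.
Ellipse, center (9, -1), major axis horizontal; a² = 112, b² = 42.
b² = 42 so b = √42; the minor axis has length 2b = 2√42.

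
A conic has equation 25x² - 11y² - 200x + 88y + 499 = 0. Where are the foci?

Group the x- and y-terms: 25(x² - 8x) -11(y² - 8y) = -499
Complete the square: 25(x - 4)² -11(y - 4)² = -499 + 400 - 176 = -275
Divide through by -275 to get (y - 4)²/25 - (x - 4)²/11 = 1.
Hyperbola, center (4, 4), transverse axis vertical; a² = 25, b² = 11.
c² = a² + b² = 25 + 11 = 36, so c = 6.
Foci lie on the vertical axis through the center: (h, k ± c).

(4, -2) and (4, 10)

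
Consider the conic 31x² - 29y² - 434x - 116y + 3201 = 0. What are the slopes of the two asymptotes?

√899/29 and -√899/29

Collect terms: 31(x² - 14x) -29(y² + 4y) = -3201
Complete the square in x and y: 31(x - 7)² -29(y + 2)² = -3201 + 1519 - 116 = -1798
Divide through by -1798 to get (y + 2)²/62 - (x - 7)²/58 = 1.
Hyperbola, center (7, -2), transverse axis vertical; a² = 62, b² = 58.
For a vertical hyperbola the asymptotes have slope ±a/b.
Here that is ±√62/√58 = ±√899/29.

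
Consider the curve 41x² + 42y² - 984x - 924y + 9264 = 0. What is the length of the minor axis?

2√41

Group the x- and y-terms: 41(x² - 24x) + 42(y² - 22y) = -9264
Completing the square gives 41(x - 12)² + 42(y - 11)² = -9264 + 5904 + 5082 = 1722.
Divide through by 1722 to get (x - 12)²/42 + (y - 11)²/41 = 1.
Ellipse, center (12, 11), major axis horizontal; a² = 42, b² = 41.
b² = 41 so b = √41; the minor axis has length 2b = 2√41.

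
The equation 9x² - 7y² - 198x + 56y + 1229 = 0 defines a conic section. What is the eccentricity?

e = 4/3

Rearranging, 9(x² - 22x) -7(y² - 8y) = -1229.
9(x - 11)² -7(y - 4)² = -1229 + 1089 - 112 = -252
Dividing both sides by -252: (y - 4)²/36 - (x - 11)²/28 = 1
Hyperbola, center (11, 4), transverse axis vertical; a² = 36, b² = 28.
c² = a² + b² = 64, so c = 8.
e = c/a = 8/6 = 4/3.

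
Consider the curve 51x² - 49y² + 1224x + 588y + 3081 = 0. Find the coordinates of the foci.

(-22, 6) and (-2, 6)

Group: 51(x² + 24x) -49(y² - 12y) = -3081
Complete the square: 51(x + 12)² -49(y - 6)² = -3081 + 7344 - 1764 = 2499
Dividing both sides by 2499: (x + 12)²/49 - (y - 6)²/51 = 1
Hyperbola, center (-12, 6), transverse axis horizontal; a² = 49, b² = 51.
c² = a² + b² = 49 + 51 = 100, so c = 10.
Foci lie on the horizontal axis through the center: (h ± c, k).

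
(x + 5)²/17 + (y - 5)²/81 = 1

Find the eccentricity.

Center (-5, 5). The larger denominator 81 sits under the y-term, so the major axis is vertical; a² = 81, b² = 17.
c² = a² - b² = 64, so c = 8.
e = c/a = 8/9.

e = 8/9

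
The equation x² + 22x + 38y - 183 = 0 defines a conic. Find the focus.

Only x is squared. Complete the square in x: (x + 11)² = -38(y - 8).
Vertex (-11, 8); 4p = -38 so p = -19/2. Opens down.
Focus is p units from the vertex along the axis: (h, k + p).

(-11, -3/2)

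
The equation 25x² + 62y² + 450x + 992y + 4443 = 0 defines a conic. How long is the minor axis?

10

Group: 25(x² + 18x) + 62(y² + 16y) = -4443
25(x + 9)² + 62(y + 8)² = -4443 + 2025 + 3968 = 1550
Divide by 1550: (x + 9)²/62 + (y + 8)²/25 = 1
Ellipse, center (-9, -8), major axis horizontal; a² = 62, b² = 25.
b² = 25 so b = 5; the minor axis has length 2b = 10.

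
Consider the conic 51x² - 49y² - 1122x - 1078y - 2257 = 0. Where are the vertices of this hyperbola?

(4, -11) and (18, -11)

Group the x- and y-terms: 51(x² - 22x) -49(y² + 22y) = 2257
Complete the square in x and y: 51(x - 11)² -49(y + 11)² = 2257 + 6171 - 5929 = 2499
Divide through by 2499 to get (x - 11)²/49 - (y + 11)²/51 = 1.
Hyperbola, center (11, -11), transverse axis horizontal; a² = 49, b² = 51.
a = 7. Vertices at (h ± a, k).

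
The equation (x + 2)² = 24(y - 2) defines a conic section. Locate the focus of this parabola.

Vertex (-2, 2); 4p = 24 so p = 6. Opens up.
Focus is p units from the vertex along the axis: (h, k + p).

(-2, 8)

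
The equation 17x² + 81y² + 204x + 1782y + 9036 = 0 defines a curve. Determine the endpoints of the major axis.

Group: 17(x² + 12x) + 81(y² + 22y) = -9036
Complete the square in x and y: 17(x + 6)² + 81(y + 11)² = -9036 + 612 + 9801 = 1377
Divide through by 1377 to get (x + 6)²/81 + (y + 11)²/17 = 1.
Ellipse, center (-6, -11), major axis horizontal; a² = 81, b² = 17.
a = 9. Vertices at (h ± a, k).

(-15, -11) and (3, -11)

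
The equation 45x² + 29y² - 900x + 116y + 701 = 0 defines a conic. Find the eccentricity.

Group the x- and y-terms: 45(x² - 20x) + 29(y² + 4y) = -701
Complete the square: 45(x - 10)² + 29(y + 2)² = -701 + 4500 + 116 = 3915
Divide by 3915: (x - 10)²/87 + (y + 2)²/135 = 1
Ellipse, center (10, -2), major axis vertical; a² = 135, b² = 87.
c² = a² - b² = 48, so c = 4√3.
e = c/a = 4√3/3√15 = 4√5/15.

e = 4√5/15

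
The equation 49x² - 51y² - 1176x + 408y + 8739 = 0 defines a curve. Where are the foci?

(12, -6) and (12, 14)

Group the x- and y-terms: 49(x² - 24x) -51(y² - 8y) = -8739
Completing the square gives 49(x - 12)² -51(y - 4)² = -8739 + 7056 - 816 = -2499.
Divide through by -2499 to get (y - 4)²/49 - (x - 12)²/51 = 1.
Hyperbola, center (12, 4), transverse axis vertical; a² = 49, b² = 51.
c² = a² + b² = 49 + 51 = 100, so c = 10.
Foci lie on the vertical axis through the center: (h, k ± c).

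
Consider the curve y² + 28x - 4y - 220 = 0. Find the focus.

(1, 2)

Only y is squared. Complete the square in y: (y - 2)² = -28(x - 8).
Vertex (8, 2); 4p = -28 so p = -7. Opens left.
Focus is p units from the vertex along the axis: (h + p, k).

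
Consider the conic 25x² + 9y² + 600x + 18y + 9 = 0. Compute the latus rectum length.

Collect terms: 25(x² + 24x) + 9(y² + 2y) = -9
Complete the square in x and y: 25(x + 12)² + 9(y + 1)² = -9 + 3600 + 9 = 3600
Divide through by 3600 to get (x + 12)²/144 + (y + 1)²/400 = 1.
Ellipse, center (-12, -1), major axis vertical; a² = 400, b² = 144.
Latus rectum length = 2b²/a = 2·144/20 = 72/5.

72/5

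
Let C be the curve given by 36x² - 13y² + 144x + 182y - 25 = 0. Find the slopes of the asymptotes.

Rearranging, 36(x² + 4x) -13(y² - 14y) = 25.
36(x + 2)² -13(y - 7)² = 25 + 144 - 637 = -468
Divide through by -468 to get (y - 7)²/36 - (x + 2)²/13 = 1.
Hyperbola, center (-2, 7), transverse axis vertical; a² = 36, b² = 13.
For a vertical hyperbola the asymptotes have slope ±a/b.
Here that is ±6/√13 = ±6√13/13.

6√13/13 and -6√13/13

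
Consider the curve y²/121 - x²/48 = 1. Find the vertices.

(0, -11) and (0, 11)

Center (0, 0). The positive term is the y-term, so the transverse axis is vertical; a² = 121, b² = 48.
a = 11. Vertices at (h, k ± a).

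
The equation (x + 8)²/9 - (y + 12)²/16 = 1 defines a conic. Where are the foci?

(-13, -12) and (-3, -12)

Center (-8, -12). The positive term is the x-term, so the transverse axis is horizontal; a² = 9, b² = 16.
c² = a² + b² = 9 + 16 = 25, so c = 5.
Foci lie on the horizontal axis through the center: (h ± c, k).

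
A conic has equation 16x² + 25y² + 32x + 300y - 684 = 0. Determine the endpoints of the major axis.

Rearranging, 16(x² + 2x) + 25(y² + 12y) = 684.
Complete the square: 16(x + 1)² + 25(y + 6)² = 684 + 16 + 900 = 1600
Divide through by 1600 to get (x + 1)²/100 + (y + 6)²/64 = 1.
Ellipse, center (-1, -6), major axis horizontal; a² = 100, b² = 64.
a = 10. Vertices at (h ± a, k).

(-11, -6) and (9, -6)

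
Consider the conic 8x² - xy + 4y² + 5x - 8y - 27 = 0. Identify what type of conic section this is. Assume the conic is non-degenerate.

A = 8, B = -1, C = 4.
Discriminant B² − 4AC = (-1)² − 4·8·4 = -127.
B² − 4AC < 0 ⇒ ellipse.

ellipse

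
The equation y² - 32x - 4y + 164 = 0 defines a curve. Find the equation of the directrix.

Only y is squared. Complete the square in y: (y - 2)² = 32(x - 5).
Vertex (5, 2); 4p = 32 so p = 8. Opens right.
Directrix is the vertical line x = h − p = 5 − (8) = -3.

x = -3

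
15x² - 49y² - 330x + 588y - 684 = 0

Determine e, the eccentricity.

e = 8/7

15(x² - 22x) -49(y² - 12y) = 684
Completing the square gives 15(x - 11)² -49(y - 6)² = 684 + 1815 - 1764 = 735.
Dividing both sides by 735: (x - 11)²/49 - (y - 6)²/15 = 1
Hyperbola, center (11, 6), transverse axis horizontal; a² = 49, b² = 15.
c² = a² + b² = 64, so c = 8.
e = c/a = 8/7.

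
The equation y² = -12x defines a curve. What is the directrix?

Vertex (0, 0); 4p = -12 so p = -3. Opens left.
Directrix is the vertical line x = h − p = 0 − (-3) = 3.

x = 3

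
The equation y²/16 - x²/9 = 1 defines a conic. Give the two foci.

Center (0, 0). The positive term is the y-term, so the transverse axis is vertical; a² = 16, b² = 9.
c² = a² + b² = 16 + 9 = 25, so c = 5.
Foci lie on the vertical axis through the center: (h, k ± c).

(0, -5) and (0, 5)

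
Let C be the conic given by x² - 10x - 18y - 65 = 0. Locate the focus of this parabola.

(5, -1/2)

Only x is squared. Complete the square in x: (x - 5)² = 18(y + 5).
Vertex (5, -5); 4p = 18 so p = 9/2. Opens up.
Focus is p units from the vertex along the axis: (h, k + p).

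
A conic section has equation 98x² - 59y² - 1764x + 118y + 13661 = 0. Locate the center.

Collect terms: 98(x² - 18x) -59(y² - 2y) = -13661
98(x - 9)² -59(y - 1)² = -13661 + 7938 - 59 = -5782
Divide through by -5782 to get (y - 1)²/98 - (x - 9)²/59 = 1.
Hyperbola with center (9, 1).

(9, 1)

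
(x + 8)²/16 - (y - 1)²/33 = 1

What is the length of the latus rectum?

33/2

Center (-8, 1). The positive term is the x-term, so the transverse axis is horizontal; a² = 16, b² = 33.
Latus rectum length = 2b²/a = 2·33/4 = 33/2.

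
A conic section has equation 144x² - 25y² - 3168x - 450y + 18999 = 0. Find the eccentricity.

144(x² - 22x) -25(y² + 18y) = -18999
Completing the square gives 144(x - 11)² -25(y + 9)² = -18999 + 17424 - 2025 = -3600.
Dividing both sides by -3600: (y + 9)²/144 - (x - 11)²/25 = 1
Hyperbola, center (11, -9), transverse axis vertical; a² = 144, b² = 25.
c² = a² + b² = 169, so c = 13.
e = c/a = 13/12.

e = 13/12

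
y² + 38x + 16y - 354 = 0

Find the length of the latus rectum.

Only y is squared. Complete the square in y: (y + 8)² = -38(x - 11).
Vertex (11, -8); 4p = -38 so p = -19/2. Opens left.
Latus rectum length = |4p| = 38.

38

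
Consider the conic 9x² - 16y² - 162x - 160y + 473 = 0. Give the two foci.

(9, -10) and (9, 0)

9(x² - 18x) -16(y² + 10y) = -473
Complete the square: 9(x - 9)² -16(y + 5)² = -473 + 729 - 400 = -144
Divide by -144: (y + 5)²/9 - (x - 9)²/16 = 1
Hyperbola, center (9, -5), transverse axis vertical; a² = 9, b² = 16.
c² = a² + b² = 9 + 16 = 25, so c = 5.
Foci lie on the vertical axis through the center: (h, k ± c).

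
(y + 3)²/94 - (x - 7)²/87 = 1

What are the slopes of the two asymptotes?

√8178/87 and -√8178/87

Center (7, -3). The positive term is the y-term, so the transverse axis is vertical; a² = 94, b² = 87.
For a vertical hyperbola the asymptotes have slope ±a/b.
Here that is ±√94/√87 = ±√8178/87.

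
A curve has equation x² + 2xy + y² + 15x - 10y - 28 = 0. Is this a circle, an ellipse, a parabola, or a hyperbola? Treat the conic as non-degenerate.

A = 1, B = 2, C = 1.
Discriminant B² − 4AC = 2² − 4·1·1 = 0.
B² − 4AC = 0 ⇒ parabola.

parabola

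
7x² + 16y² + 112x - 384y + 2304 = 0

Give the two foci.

Group the x- and y-terms: 7(x² + 16x) + 16(y² - 24y) = -2304
7(x + 8)² + 16(y - 12)² = -2304 + 448 + 2304 = 448
Dividing both sides by 448: (x + 8)²/64 + (y - 12)²/28 = 1
Ellipse, center (-8, 12), major axis horizontal; a² = 64, b² = 28.
c² = a² - b² = 64 - 28 = 36, so c = 6.
Foci lie on the horizontal axis through the center: (h ± c, k).

(-14, 12) and (-2, 12)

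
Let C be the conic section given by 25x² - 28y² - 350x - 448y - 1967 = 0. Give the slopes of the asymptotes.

Group: 25(x² - 14x) -28(y² + 16y) = 1967
25(x - 7)² -28(y + 8)² = 1967 + 1225 - 1792 = 1400
Dividing both sides by 1400: (x - 7)²/56 - (y + 8)²/50 = 1
Hyperbola, center (7, -8), transverse axis horizontal; a² = 56, b² = 50.
For a horizontal hyperbola the asymptotes have slope ±b/a.
Here that is ±5√2/2√14 = ±5√7/14.

5√7/14 and -5√7/14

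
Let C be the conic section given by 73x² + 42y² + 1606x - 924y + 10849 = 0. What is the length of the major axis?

2√73

Rearranging, 73(x² + 22x) + 42(y² - 22y) = -10849.
Complete the square: 73(x + 11)² + 42(y - 11)² = -10849 + 8833 + 5082 = 3066
Dividing both sides by 3066: (x + 11)²/42 + (y - 11)²/73 = 1
Ellipse, center (-11, 11), major axis vertical; a² = 73, b² = 42.
a² = 73 so a = √73; the major axis has length 2a = 2√73.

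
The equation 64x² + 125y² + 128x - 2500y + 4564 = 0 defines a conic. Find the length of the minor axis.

Group the x- and y-terms: 64(x² + 2x) + 125(y² - 20y) = -4564
Completing the square gives 64(x + 1)² + 125(y - 10)² = -4564 + 64 + 12500 = 8000.
Dividing both sides by 8000: (x + 1)²/125 + (y - 10)²/64 = 1
Ellipse, center (-1, 10), major axis horizontal; a² = 125, b² = 64.
b² = 64 so b = 8; the minor axis has length 2b = 16.

16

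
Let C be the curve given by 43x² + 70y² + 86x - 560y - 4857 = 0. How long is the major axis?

43(x² + 2x) + 70(y² - 8y) = 4857
Complete the square in x and y: 43(x + 1)² + 70(y - 4)² = 4857 + 43 + 1120 = 6020
Dividing both sides by 6020: (x + 1)²/140 + (y - 4)²/86 = 1
Ellipse, center (-1, 4), major axis horizontal; a² = 140, b² = 86.
a² = 140 so a = 2√35; the major axis has length 2a = 4√35.

4√35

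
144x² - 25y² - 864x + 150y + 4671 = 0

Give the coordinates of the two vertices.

(3, -9) and (3, 15)

144(x² - 6x) -25(y² - 6y) = -4671
144(x - 3)² -25(y - 3)² = -4671 + 1296 - 225 = -3600
Divide through by -3600 to get (y - 3)²/144 - (x - 3)²/25 = 1.
Hyperbola, center (3, 3), transverse axis vertical; a² = 144, b² = 25.
a = 12. Vertices at (h, k ± a).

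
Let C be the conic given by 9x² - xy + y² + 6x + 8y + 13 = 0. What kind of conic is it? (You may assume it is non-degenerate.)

A = 9, B = -1, C = 1.
Discriminant B² − 4AC = (-1)² − 4·9·1 = -35.
B² − 4AC < 0 ⇒ ellipse.

ellipse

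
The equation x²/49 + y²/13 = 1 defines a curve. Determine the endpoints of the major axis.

Center (0, 0). The larger denominator 49 sits under the x-term, so the major axis is horizontal; a² = 49, b² = 13.
a = 7. Vertices at (h ± a, k).

(-7, 0) and (7, 0)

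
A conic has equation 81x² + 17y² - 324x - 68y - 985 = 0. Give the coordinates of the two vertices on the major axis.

Group the x- and y-terms: 81(x² - 4x) + 17(y² - 4y) = 985
81(x - 2)² + 17(y - 2)² = 985 + 324 + 68 = 1377
Divide through by 1377 to get (x - 2)²/17 + (y - 2)²/81 = 1.
Ellipse, center (2, 2), major axis vertical; a² = 81, b² = 17.
a = 9. Vertices at (h, k ± a).

(2, -7) and (2, 11)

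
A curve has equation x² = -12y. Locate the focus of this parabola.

(0, -3)

Vertex (0, 0); 4p = -12 so p = -3. Opens down.
Focus is p units from the vertex along the axis: (h, k + p).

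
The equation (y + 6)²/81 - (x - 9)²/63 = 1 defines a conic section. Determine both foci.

(9, -18) and (9, 6)

Center (9, -6). The positive term is the y-term, so the transverse axis is vertical; a² = 81, b² = 63.
c² = a² + b² = 81 + 63 = 144, so c = 12.
Foci lie on the vertical axis through the center: (h, k ± c).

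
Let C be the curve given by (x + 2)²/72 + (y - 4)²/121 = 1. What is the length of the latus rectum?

144/11

Center (-2, 4). The larger denominator 121 sits under the y-term, so the major axis is vertical; a² = 121, b² = 72.
Latus rectum length = 2b²/a = 2·72/11 = 144/11.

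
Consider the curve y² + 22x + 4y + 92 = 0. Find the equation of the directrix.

x = 3/2

Only y is squared. Complete the square in y: (y + 2)² = -22(x + 4).
Vertex (-4, -2); 4p = -22 so p = -11/2. Opens left.
Directrix is the vertical line x = h − p = -4 − (-11/2) = 3/2.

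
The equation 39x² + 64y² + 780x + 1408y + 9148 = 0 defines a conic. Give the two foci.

39(x² + 20x) + 64(y² + 22y) = -9148
39(x + 10)² + 64(y + 11)² = -9148 + 3900 + 7744 = 2496
Dividing both sides by 2496: (x + 10)²/64 + (y + 11)²/39 = 1
Ellipse, center (-10, -11), major axis horizontal; a² = 64, b² = 39.
c² = a² - b² = 64 - 39 = 25, so c = 5.
Foci lie on the horizontal axis through the center: (h ± c, k).

(-15, -11) and (-5, -11)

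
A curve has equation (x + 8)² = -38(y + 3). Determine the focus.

(-8, -25/2)

Vertex (-8, -3); 4p = -38 so p = -19/2. Opens down.
Focus is p units from the vertex along the axis: (h, k + p).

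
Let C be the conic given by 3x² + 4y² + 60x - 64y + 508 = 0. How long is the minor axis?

4√3

Collect terms: 3(x² + 20x) + 4(y² - 16y) = -508
3(x + 10)² + 4(y - 8)² = -508 + 300 + 256 = 48
Dividing both sides by 48: (x + 10)²/16 + (y - 8)²/12 = 1
Ellipse, center (-10, 8), major axis horizontal; a² = 16, b² = 12.
b² = 12 so b = 2√3; the minor axis has length 2b = 4√3.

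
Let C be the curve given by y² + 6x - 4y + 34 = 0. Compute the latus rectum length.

Only y is squared. Complete the square in y: (y - 2)² = -6(x + 5).
Vertex (-5, 2); 4p = -6 so p = -3/2. Opens left.
Latus rectum length = |4p| = 6.

6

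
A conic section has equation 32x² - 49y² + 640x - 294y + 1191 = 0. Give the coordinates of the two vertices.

32(x² + 20x) -49(y² + 6y) = -1191
Completing the square gives 32(x + 10)² -49(y + 3)² = -1191 + 3200 - 441 = 1568.
Divide through by 1568 to get (x + 10)²/49 - (y + 3)²/32 = 1.
Hyperbola, center (-10, -3), transverse axis horizontal; a² = 49, b² = 32.
a = 7. Vertices at (h ± a, k).

(-17, -3) and (-3, -3)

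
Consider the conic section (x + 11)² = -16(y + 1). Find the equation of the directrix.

y = 3

Vertex (-11, -1); 4p = -16 so p = -4. Opens down.
Directrix is the horizontal line y = k − p = -1 − (-4) = 3.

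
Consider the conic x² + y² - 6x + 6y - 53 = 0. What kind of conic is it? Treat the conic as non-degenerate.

No xy term. Coefficients of x² and y² are A = 1, C = 1.
A = C (same sign) ⇒ circle.

circle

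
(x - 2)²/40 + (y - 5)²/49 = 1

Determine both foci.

Center (2, 5). The larger denominator 49 sits under the y-term, so the major axis is vertical; a² = 49, b² = 40.
c² = a² - b² = 49 - 40 = 9, so c = 3.
Foci lie on the vertical axis through the center: (h, k ± c).

(2, 2) and (2, 8)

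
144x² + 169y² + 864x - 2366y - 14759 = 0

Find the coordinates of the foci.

Collect terms: 144(x² + 6x) + 169(y² - 14y) = 14759
Complete the square in x and y: 144(x + 3)² + 169(y - 7)² = 14759 + 1296 + 8281 = 24336
Dividing both sides by 24336: (x + 3)²/169 + (y - 7)²/144 = 1
Ellipse, center (-3, 7), major axis horizontal; a² = 169, b² = 144.
c² = a² - b² = 169 - 144 = 25, so c = 5.
Foci lie on the horizontal axis through the center: (h ± c, k).

(-8, 7) and (2, 7)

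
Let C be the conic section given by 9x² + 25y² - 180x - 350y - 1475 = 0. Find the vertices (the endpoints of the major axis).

9(x² - 20x) + 25(y² - 14y) = 1475
Complete the square: 9(x - 10)² + 25(y - 7)² = 1475 + 900 + 1225 = 3600
Divide by 3600: (x - 10)²/400 + (y - 7)²/144 = 1
Ellipse, center (10, 7), major axis horizontal; a² = 400, b² = 144.
a = 20. Vertices at (h ± a, k).

(-10, 7) and (30, 7)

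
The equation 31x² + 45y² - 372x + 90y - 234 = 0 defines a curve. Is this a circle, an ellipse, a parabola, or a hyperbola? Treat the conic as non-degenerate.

No xy term. Coefficients of x² and y² are A = 31, C = 45.
A and C have the same sign but A ≠ C ⇒ ellipse.

ellipse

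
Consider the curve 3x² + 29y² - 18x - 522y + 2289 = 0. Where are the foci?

Collect terms: 3(x² - 6x) + 29(y² - 18y) = -2289
Complete the square: 3(x - 3)² + 29(y - 9)² = -2289 + 27 + 2349 = 87
Divide through by 87 to get (x - 3)²/29 + (y - 9)²/3 = 1.
Ellipse, center (3, 9), major axis horizontal; a² = 29, b² = 3.
c² = a² - b² = 29 - 3 = 26, so c = √26.
Foci lie on the horizontal axis through the center: (h ± c, k).

(3 - √26, 9) and (3 + √26, 9)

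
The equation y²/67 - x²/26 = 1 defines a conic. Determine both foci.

(0, 0 - √93) and (0, 0 + √93)

Center (0, 0). The positive term is the y-term, so the transverse axis is vertical; a² = 67, b² = 26.
c² = a² + b² = 67 + 26 = 93, so c = √93.
Foci lie on the vertical axis through the center: (h, k ± c).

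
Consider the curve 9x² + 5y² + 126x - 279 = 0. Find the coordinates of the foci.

9(x² + 14x) + 5y² = 279
9(x + 7)² + 5y² = 279 + 441 + 0 = 720
Divide by 720: (x + 7)²/80 + y²/144 = 1
Ellipse, center (-7, 0), major axis vertical; a² = 144, b² = 80.
c² = a² - b² = 144 - 80 = 64, so c = 8.
Foci lie on the vertical axis through the center: (h, k ± c).

(-7, -8) and (-7, 8)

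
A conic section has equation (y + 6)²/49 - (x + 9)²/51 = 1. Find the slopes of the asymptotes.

Center (-9, -6). The positive term is the y-term, so the transverse axis is vertical; a² = 49, b² = 51.
For a vertical hyperbola the asymptotes have slope ±a/b.
Here that is ±7/√51 = ±7√51/51.

7√51/51 and -7√51/51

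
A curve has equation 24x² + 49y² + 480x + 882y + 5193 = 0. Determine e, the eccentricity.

24(x² + 20x) + 49(y² + 18y) = -5193
Complete the square in x and y: 24(x + 10)² + 49(y + 9)² = -5193 + 2400 + 3969 = 1176
Divide through by 1176 to get (x + 10)²/49 + (y + 9)²/24 = 1.
Ellipse, center (-10, -9), major axis horizontal; a² = 49, b² = 24.
c² = a² - b² = 25, so c = 5.
e = c/a = 5/7.

e = 5/7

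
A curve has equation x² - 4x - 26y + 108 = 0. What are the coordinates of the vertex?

(2, 4)

Only x is squared. Complete the square in x: (x - 2)² = 26(y - 4).
Vertex (2, 4); 4p = 26 so p = 13/2. Opens up.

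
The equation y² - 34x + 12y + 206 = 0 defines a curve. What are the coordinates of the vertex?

(5, -6)

Only y is squared. Complete the square in y: (y + 6)² = 34(x - 5).
Vertex (5, -6); 4p = 34 so p = 17/2. Opens right.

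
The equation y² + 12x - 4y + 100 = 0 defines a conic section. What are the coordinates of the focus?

Only y is squared. Complete the square in y: (y - 2)² = -12(x + 8).
Vertex (-8, 2); 4p = -12 so p = -3. Opens left.
Focus is p units from the vertex along the axis: (h + p, k).

(-11, 2)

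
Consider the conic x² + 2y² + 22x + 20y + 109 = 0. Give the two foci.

(x² + 22x) + 2(y² + 10y) = -109
Complete the square in x and y: (x + 11)² + 2(y + 5)² = -109 + 121 + 50 = 62
Divide through by 62 to get (x + 11)²/62 + (y + 5)²/31 = 1.
Ellipse, center (-11, -5), major axis horizontal; a² = 62, b² = 31.
c² = a² - b² = 62 - 31 = 31, so c = √31.
Foci lie on the horizontal axis through the center: (h ± c, k).

(-11 - √31, -5) and (-11 + √31, -5)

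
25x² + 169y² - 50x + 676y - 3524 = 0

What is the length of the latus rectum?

50/13

Collect terms: 25(x² - 2x) + 169(y² + 4y) = 3524
Complete the square: 25(x - 1)² + 169(y + 2)² = 3524 + 25 + 676 = 4225
Divide through by 4225 to get (x - 1)²/169 + (y + 2)²/25 = 1.
Ellipse, center (1, -2), major axis horizontal; a² = 169, b² = 25.
Latus rectum length = 2b²/a = 2·25/13 = 50/13.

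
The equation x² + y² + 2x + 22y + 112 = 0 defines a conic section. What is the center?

Rearranging, (x² + 2x) + (y² + 22y) = -112.
(x + 1)² + (y + 11)² = -112 + 1 + 121 = 10
So (x + 1)² + (y + 11)² = 10.
Circle centered at (-1, -11) with r² = 10.

(-1, -11)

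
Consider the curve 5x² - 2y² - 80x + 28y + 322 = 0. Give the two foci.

Group the x- and y-terms: 5(x² - 16x) -2(y² - 14y) = -322
Complete the square in x and y: 5(x - 8)² -2(y - 7)² = -322 + 320 - 98 = -100
Dividing both sides by -100: (y - 7)²/50 - (x - 8)²/20 = 1
Hyperbola, center (8, 7), transverse axis vertical; a² = 50, b² = 20.
c² = a² + b² = 50 + 20 = 70, so c = √70.
Foci lie on the vertical axis through the center: (h, k ± c).

(8, 7 - √70) and (8, 7 + √70)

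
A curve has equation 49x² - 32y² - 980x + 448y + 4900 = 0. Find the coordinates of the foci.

Group: 49(x² - 20x) -32(y² - 14y) = -4900
Completing the square gives 49(x - 10)² -32(y - 7)² = -4900 + 4900 - 1568 = -1568.
Divide by -1568: (y - 7)²/49 - (x - 10)²/32 = 1
Hyperbola, center (10, 7), transverse axis vertical; a² = 49, b² = 32.
c² = a² + b² = 49 + 32 = 81, so c = 9.
Foci lie on the vertical axis through the center: (h, k ± c).

(10, -2) and (10, 16)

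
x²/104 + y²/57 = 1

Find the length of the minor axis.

Center (0, 0). The larger denominator 104 sits under the x-term, so the major axis is horizontal; a² = 104, b² = 57.
b² = 57 so b = √57; the minor axis has length 2b = 2√57.

2√57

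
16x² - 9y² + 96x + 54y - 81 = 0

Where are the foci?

(-8, 3) and (2, 3)

16(x² + 6x) -9(y² - 6y) = 81
Complete the square: 16(x + 3)² -9(y - 3)² = 81 + 144 - 81 = 144
Divide through by 144 to get (x + 3)²/9 - (y - 3)²/16 = 1.
Hyperbola, center (-3, 3), transverse axis horizontal; a² = 9, b² = 16.
c² = a² + b² = 9 + 16 = 25, so c = 5.
Foci lie on the horizontal axis through the center: (h ± c, k).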